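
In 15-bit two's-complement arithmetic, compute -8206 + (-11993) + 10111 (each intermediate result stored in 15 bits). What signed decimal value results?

-8206 + (-11993) = -20199 → wraps to 12569 (011000100011001)
12569 + 10111 = 22680 → wraps to -10088 (101100010011000)

-10088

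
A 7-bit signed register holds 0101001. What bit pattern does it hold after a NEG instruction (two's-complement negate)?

1010111

Invert: 1010110. Add 1: 1010111.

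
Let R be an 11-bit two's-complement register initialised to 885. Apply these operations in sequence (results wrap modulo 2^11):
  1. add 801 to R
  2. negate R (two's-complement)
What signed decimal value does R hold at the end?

Start: R = 885 = 01101110101.
R = 885 + 801 = 1686; wraps to -362 = 11010010110
R = −(-362) = 362 = 00101101010

362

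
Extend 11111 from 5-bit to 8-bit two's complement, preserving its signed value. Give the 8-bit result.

11111111

MSB of 11111 is 1; replicate it into the new high bits.
111|11111 → 11111111 (still -1).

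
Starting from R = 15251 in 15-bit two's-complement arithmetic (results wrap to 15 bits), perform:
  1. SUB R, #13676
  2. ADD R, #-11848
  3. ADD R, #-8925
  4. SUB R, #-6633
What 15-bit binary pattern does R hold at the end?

100111011101011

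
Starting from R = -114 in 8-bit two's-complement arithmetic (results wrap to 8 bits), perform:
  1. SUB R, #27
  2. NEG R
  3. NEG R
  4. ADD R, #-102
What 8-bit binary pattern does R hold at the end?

Start: R = -114 = 10001110.
R = -114 − 27 = -141; wraps to 115 = 01110011
R = −(115) = -115 = 10001101
R = −(-115) = 115 = 01110011
R = 115 + (-102) = 13 = 00001101

00001101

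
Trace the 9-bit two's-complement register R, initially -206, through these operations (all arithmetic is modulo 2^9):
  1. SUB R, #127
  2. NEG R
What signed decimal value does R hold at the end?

-179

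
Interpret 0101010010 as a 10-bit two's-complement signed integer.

338

MSB is 0, so the value is non-negative: 0101010010 = 338.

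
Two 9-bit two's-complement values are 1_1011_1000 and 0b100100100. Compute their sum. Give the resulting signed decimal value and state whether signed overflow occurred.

220; overflow

1_1011_1000 → 110111000 = -72 (signed)
0b100100100 → 100100100 = -220 (signed)
  110111000
+ 100100100
= 011011100  (discard carry-out 1)
Result 011011100: MSB = 0 → value 220.
Both addends are negative but the stored result is non-negative: signed overflow. The true value -72 + (-220) = -292 lies outside [-256, 255].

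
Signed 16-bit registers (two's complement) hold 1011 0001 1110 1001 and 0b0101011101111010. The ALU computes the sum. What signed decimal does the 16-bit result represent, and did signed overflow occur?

2403; no overflow

1011 0001 1110 1001 → 1011000111101001 = -19991 (signed)
0b0101011101111010 → 0101011101111010 = 22394 (signed)
  1011000111101001
+ 0101011101111010
= 0000100101100011  (discard carry-out 1)
Result 0000100101100011: MSB = 0 → value 2403.
Addends have opposite signs, so signed overflow cannot occur.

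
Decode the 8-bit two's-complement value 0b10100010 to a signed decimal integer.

MSB is 1, so the value is negative.
Unsigned reading: 162. Subtract 2^8 = 256: 162 − 256 = -94.

-94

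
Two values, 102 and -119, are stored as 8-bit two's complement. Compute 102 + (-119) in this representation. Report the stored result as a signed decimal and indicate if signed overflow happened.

102 → 01100110
-119 → 10001001
  01100110
+ 10001001
= 11101111
Result 11101111: MSB = 1 → 239 − 256 = -17.
Addends have opposite signs, so signed overflow cannot occur.

-17; no overflow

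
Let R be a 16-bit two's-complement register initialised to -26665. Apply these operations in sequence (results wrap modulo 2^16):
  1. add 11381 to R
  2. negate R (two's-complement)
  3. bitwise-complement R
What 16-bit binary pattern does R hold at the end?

Start: R = -26665 = 1001011111010111.
R = -26665 + 11381 = -15284 = 1100010001001100
R = −(-15284) = 15284 = 0011101110110100
R = NOT 0011101110110100 = 1100010001001011 = -15285

1100010001001011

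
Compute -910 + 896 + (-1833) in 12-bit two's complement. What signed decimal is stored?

-1847

-910 + 896 = -14 (111111110010)
-14 + (-1833) = -1847 (100011001001)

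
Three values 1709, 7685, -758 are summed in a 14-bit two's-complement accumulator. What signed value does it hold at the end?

1709 + 7685 = 9394 → wraps to -6990 (10010010110010)
-6990 + (-758) = -7748 (10000110111100)

-7748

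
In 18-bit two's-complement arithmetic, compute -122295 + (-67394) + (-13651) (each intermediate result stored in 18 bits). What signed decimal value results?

-122295 + (-67394) = -189689 → wraps to 72455 (010001101100000111)
72455 + (-13651) = 58804 (001110010110110100)

58804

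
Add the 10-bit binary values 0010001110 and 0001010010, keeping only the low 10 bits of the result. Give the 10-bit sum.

  0010001110
+ 0001010010
= 0011100000

0011100000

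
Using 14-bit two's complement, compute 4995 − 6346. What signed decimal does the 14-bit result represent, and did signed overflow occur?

-1351; no overflow

4995 → 01001110000011
6346 → 01100011001010
Subtract via negate-and-add: invert 01100011001010 + 1 = 10011100110110 (i.e. -6346).
  01001110000011
+ 10011100110110
= 11101010111001
Result 11101010111001: MSB = 1 → 15033 − 16384 = -1351.
Addends (after negating the subtrahend) have opposite signs, so signed overflow cannot occur.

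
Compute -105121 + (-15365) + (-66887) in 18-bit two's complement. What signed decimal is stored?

74771

-105121 + (-15365) = -120486 (100010100101011010)
-120486 + (-66887) = -187373 → wraps to 74771 (010010010000010011)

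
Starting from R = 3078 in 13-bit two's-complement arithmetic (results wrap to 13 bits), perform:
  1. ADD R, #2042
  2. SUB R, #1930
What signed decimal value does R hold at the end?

3190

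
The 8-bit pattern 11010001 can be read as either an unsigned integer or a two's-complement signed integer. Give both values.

unsigned = 209, signed = -47

Unsigned: 11010001 = 209.
Signed: MSB=1 → 209 − 256 = -47.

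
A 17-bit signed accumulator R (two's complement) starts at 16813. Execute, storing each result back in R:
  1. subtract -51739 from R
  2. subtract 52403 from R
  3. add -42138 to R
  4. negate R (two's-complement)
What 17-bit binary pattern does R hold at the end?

00110010110000101

Start: R = 16813 = 00100000110101101.
R = 16813 − (-51739) = 68552; wraps to -62520 = 10000101111001000
R = -62520 − 52403 = -114923; wraps to 16149 = 00011111100010101
R = 16149 + (-42138) = -25989 = 11001101001111011
R = −(-25989) = 25989 = 00110010110000101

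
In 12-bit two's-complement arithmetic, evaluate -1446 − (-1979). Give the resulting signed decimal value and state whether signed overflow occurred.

533; no overflow

-1446 → 101001011010
-1979 → 100001000101
Subtract via negate-and-add: invert 100001000101 + 1 = 011110111011 (i.e. 1979).
  101001011010
+ 011110111011
= 001000010101  (discard carry-out 1)
Result 001000010101: MSB = 0 → value 533.
Addends (after negating the subtrahend) have opposite signs, so signed overflow cannot occur.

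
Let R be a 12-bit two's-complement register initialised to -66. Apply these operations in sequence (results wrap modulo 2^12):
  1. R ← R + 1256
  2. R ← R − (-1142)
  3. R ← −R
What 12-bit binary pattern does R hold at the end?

Start: R = -66 = 111110111110.
R = -66 + 1256 = 1190 = 010010100110
R = 1190 − (-1142) = 2332; wraps to -1764 = 100100011100
R = −(-1764) = 1764 = 011011100100

011011100100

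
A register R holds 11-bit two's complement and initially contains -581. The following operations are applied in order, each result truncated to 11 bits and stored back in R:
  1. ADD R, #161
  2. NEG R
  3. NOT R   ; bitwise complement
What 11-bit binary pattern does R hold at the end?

Start: R = -581 = 10110111011.
R = -581 + 161 = -420 = 11001011100
R = −(-420) = 420 = 00110100100
R = NOT 00110100100 = 11001011011 = -421

11001011011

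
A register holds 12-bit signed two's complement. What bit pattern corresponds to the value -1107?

|-1107| = 1107 = 010001010011 in 12 bits.
Invert the bits: 101110101100. Add 1: 101110101101.
Check: 101110101101 reads as 2989 − 4096 = -1107.

101110101101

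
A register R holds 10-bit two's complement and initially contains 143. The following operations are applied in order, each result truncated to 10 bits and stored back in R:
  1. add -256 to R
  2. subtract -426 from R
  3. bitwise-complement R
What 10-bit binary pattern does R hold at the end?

Start: R = 143 = 0010001111.
R = 143 + (-256) = -113 = 1110001111
R = -113 − (-426) = 313 = 0100111001
R = NOT 0100111001 = 1011000110 = -314

1011000110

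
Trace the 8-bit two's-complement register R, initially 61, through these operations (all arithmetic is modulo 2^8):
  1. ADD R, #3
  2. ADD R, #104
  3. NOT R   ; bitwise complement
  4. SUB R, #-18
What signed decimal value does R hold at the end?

Start: R = 61 = 00111101.
R = 61 + 3 = 64 = 01000000
R = 64 + 104 = 168; wraps to -88 = 10101000
R = NOT 10101000 = 01010111 = 87
R = 87 − (-18) = 105 = 01101001

105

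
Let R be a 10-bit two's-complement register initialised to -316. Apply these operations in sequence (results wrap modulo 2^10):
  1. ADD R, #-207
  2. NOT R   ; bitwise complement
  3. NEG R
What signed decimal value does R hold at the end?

502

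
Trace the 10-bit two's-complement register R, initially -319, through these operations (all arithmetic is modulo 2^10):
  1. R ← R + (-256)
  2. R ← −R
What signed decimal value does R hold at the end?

-449

Start: R = -319 = 1011000001.
R = -319 + (-256) = -575; wraps to 449 = 0111000001
R = −(449) = -449 = 1000111111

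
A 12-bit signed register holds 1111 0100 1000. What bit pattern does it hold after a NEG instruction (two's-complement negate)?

Invert: 000010110111. Add 1: 000010111000.

000010111000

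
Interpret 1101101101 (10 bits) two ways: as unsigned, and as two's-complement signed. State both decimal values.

Unsigned: 1101101101 = 877.
Signed: MSB=1 → 877 − 1024 = -147.

unsigned = 877, signed = -147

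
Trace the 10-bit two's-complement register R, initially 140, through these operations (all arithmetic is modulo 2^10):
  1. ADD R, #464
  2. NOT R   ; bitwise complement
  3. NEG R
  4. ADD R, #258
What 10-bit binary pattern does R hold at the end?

1101011111

Start: R = 140 = 0010001100.
R = 140 + 464 = 604; wraps to -420 = 1001011100
R = NOT 1001011100 = 0110100011 = 419
R = −(419) = -419 = 1001011101
R = -419 + 258 = -161 = 1101011111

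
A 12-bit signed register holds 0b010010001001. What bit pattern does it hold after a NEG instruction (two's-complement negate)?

Invert: 101101110110. Add 1: 101101110111.
Check: 010010001001 = 1161, 101101110111 = -1161.

101101110111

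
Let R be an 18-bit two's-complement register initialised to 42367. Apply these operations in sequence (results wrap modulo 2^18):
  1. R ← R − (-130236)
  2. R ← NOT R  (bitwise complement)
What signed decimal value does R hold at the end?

Start: R = 42367 = 001010010101111111.
R = 42367 − (-130236) = 172603; wraps to -89541 = 101010001000111011
R = NOT 101010001000111011 = 010101110111000100 = 89540

89540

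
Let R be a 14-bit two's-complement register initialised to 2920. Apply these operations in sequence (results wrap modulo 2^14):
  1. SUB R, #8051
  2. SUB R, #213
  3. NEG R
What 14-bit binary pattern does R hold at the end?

01010011100000

Start: R = 2920 = 00101101101000.
R = 2920 − 8051 = -5131 = 10101111110101
R = -5131 − 213 = -5344 = 10101100100000
R = −(-5344) = 5344 = 01010011100000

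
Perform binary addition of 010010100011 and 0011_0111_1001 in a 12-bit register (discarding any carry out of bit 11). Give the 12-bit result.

100000011100

  010010100011
+ 001101111001
= 100000011100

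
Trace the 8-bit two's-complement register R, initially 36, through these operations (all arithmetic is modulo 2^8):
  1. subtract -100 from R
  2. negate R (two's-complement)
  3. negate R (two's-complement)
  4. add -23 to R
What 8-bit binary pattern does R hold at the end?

01110001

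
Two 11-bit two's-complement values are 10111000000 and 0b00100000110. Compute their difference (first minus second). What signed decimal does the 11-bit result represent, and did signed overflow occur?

-838; no overflow

10111000000 = -576 (signed)
0b00100000110 → 00100000110 = 262 (signed)
Subtract via negate-and-add: invert 00100000110 + 1 = 11011111010 (i.e. -262).
  10111000000
+ 11011111010
= 10010111010  (discard carry-out 1)
Result 10010111010: MSB = 1 → 1210 − 2048 = -838.
Both addends (after negating the subtrahend) are negative and so is the stored result: no signed overflow.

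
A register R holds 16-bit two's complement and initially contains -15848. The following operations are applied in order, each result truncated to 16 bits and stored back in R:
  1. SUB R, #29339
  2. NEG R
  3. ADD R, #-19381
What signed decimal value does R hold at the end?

25806

Start: R = -15848 = 1100001000011000.
R = -15848 − 29339 = -45187; wraps to 20349 = 0100111101111101
R = −(20349) = -20349 = 1011000010000011
R = -20349 + (-19381) = -39730; wraps to 25806 = 0110010011001110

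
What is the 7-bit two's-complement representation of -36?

1011100

|-36| = 36 = 0100100 in 7 bits.
Invert the bits: 1011011. Add 1: 1011100.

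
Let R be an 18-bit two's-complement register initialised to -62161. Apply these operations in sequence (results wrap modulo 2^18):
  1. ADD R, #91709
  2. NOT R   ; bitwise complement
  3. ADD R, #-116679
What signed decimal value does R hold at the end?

Start: R = -62161 = 110000110100101111.
R = -62161 + 91709 = 29548 = 000111001101101100
R = NOT 000111001101101100 = 111000110010010011 = -29549
R = -29549 + (-116679) = -146228; wraps to 115916 = 011100010011001100

115916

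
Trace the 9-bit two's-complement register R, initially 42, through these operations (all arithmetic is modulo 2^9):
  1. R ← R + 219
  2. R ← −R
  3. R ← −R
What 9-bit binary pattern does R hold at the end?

100000101

Start: R = 42 = 000101010.
R = 42 + 219 = 261; wraps to -251 = 100000101
R = −(-251) = 251 = 011111011
R = −(251) = -251 = 100000101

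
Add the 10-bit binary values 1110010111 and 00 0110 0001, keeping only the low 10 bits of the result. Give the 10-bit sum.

1111111000

  1110010111
+ 0001100001
= 1111111000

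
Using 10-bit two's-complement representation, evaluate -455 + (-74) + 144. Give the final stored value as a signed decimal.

-385

-455 + (-74) = -529 → wraps to 495 (0111101111)
495 + 144 = 639 → wraps to -385 (1001111111)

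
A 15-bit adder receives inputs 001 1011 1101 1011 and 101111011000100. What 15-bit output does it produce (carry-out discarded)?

  001101111011011
+ 101111011000100
= 111101010011111

111101010011111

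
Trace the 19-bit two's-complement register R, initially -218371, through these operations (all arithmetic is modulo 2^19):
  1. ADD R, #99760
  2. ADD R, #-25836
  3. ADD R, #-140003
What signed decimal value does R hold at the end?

Start: R = -218371 = 1001010101011111101.
R = -218371 + 99760 = -118611 = 1100011000010101101
R = -118611 + (-25836) = -144447 = 1011100101111000001
R = -144447 + (-140003) = -284450; wraps to 239838 = 0111010100011011110

239838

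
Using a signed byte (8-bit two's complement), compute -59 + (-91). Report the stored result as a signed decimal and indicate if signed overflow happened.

106; overflow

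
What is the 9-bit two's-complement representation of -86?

110101010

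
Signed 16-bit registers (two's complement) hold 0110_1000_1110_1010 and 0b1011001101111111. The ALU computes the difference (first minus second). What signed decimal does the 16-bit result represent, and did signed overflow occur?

-19093; overflow

0110_1000_1110_1010 → 0110100011101010 = 26858 (signed)
0b1011001101111111 → 1011001101111111 = -19585 (signed)
Subtract via negate-and-add: invert 1011001101111111 + 1 = 0100110010000001 (i.e. 19585).
  0110100011101010
+ 0100110010000001
= 1011010101101011
Result 1011010101101011: MSB = 1 → 46443 − 65536 = -19093.
Both addends (after negating the subtrahend) are non-negative but the stored result is negative: signed overflow. The true value 26858 − (-19585) = 46443 lies outside [-32768, 32767].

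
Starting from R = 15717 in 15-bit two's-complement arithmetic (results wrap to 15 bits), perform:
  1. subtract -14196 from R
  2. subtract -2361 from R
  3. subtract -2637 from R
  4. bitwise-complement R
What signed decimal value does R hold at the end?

Start: R = 15717 = 011110101100101.
R = 15717 − (-14196) = 29913; wraps to -2855 = 111010011011001
R = -2855 − (-2361) = -494 = 111111000010010
R = -494 − (-2637) = 2143 = 000100001011111
R = NOT 000100001011111 = 111011110100000 = -2144

-2144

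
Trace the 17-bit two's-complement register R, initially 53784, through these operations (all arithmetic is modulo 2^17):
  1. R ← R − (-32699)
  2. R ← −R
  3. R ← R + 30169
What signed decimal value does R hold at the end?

Start: R = 53784 = 01101001000011000.
R = 53784 − (-32699) = 86483; wraps to -44589 = 10101000111010011
R = −(-44589) = 44589 = 01010111000101101
R = 44589 + 30169 = 74758; wraps to -56314 = 10010010000000110

-56314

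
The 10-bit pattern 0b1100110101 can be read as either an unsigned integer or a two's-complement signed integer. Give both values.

unsigned = 821, signed = -203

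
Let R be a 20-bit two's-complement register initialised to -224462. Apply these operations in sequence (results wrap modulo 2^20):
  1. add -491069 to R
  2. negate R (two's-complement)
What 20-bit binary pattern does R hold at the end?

10101110101100001011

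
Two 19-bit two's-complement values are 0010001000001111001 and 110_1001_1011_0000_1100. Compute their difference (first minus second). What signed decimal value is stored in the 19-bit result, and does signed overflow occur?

161133; no overflow

0010001000001111001 = 69753 (signed)
110_1001_1011_0000_1100 → 1101001101100001100 = -91380 (signed)
Subtract via negate-and-add: invert 1101001101100001100 + 1 = 0010110010011110100 (i.e. 91380).
  0010001000001111001
+ 0010110010011110100
= 0100111010101101101
Result 0100111010101101101: MSB = 0 → value 161133.
Both addends (after negating the subtrahend) are non-negative and so is the stored result: no signed overflow.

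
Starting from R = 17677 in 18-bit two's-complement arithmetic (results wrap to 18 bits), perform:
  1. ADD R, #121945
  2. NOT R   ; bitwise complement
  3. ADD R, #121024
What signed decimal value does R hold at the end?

-18599

Start: R = 17677 = 000100010100001101.
R = 17677 + 121945 = 139622; wraps to -122522 = 100010000101100110
R = NOT 100010000101100110 = 011101111010011001 = 122521
R = 122521 + 121024 = 243545; wraps to -18599 = 111011011101011001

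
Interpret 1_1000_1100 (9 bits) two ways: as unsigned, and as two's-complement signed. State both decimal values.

unsigned = 396, signed = -116

Unsigned: 110001100 = 396.
Signed: MSB=1 → 396 − 512 = -116.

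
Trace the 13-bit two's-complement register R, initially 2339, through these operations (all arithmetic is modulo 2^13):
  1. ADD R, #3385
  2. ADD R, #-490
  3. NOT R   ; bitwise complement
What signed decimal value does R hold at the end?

2957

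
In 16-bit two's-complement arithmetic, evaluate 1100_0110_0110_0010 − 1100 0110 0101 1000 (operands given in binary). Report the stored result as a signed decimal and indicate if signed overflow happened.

1100_0110_0110_0010 → 1100011001100010 = -14750 (signed)
1100 0110 0101 1000 → 1100011001011000 = -14760 (signed)
Subtract via negate-and-add: invert 1100011001011000 + 1 = 0011100110101000 (i.e. 14760).
  1100011001100010
+ 0011100110101000
= 0000000000001010  (discard carry-out 1)
Result 0000000000001010: MSB = 0 → value 10.
Addends (after negating the subtrahend) have opposite signs, so signed overflow cannot occur.

10; no overflow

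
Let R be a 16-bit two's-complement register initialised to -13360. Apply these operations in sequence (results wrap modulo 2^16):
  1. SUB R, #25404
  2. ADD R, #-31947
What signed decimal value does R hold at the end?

Start: R = -13360 = 1100101111010000.
R = -13360 − 25404 = -38764; wraps to 26772 = 0110100010010100
R = 26772 + (-31947) = -5175 = 1110101111001001

-5175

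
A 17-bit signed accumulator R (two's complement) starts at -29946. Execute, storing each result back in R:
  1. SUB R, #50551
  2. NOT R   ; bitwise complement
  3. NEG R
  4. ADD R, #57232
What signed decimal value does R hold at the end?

-23264

Start: R = -29946 = 11000101100000110.
R = -29946 − 50551 = -80497; wraps to 50575 = 01100010110001111
R = NOT 01100010110001111 = 10011101001110000 = -50576
R = −(-50576) = 50576 = 01100010110010000
R = 50576 + 57232 = 107808; wraps to -23264 = 11010010100100000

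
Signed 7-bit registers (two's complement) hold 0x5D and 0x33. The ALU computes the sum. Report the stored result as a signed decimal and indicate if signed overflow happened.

16; no overflow

0x5D = 1011101 = -35 (signed)
0x33 = 0110011 = 51 (signed)
  1011101
+ 0110011
= 0010000  (discard carry-out 1)
Result 0010000: MSB = 0 → value 16.
Addends have opposite signs, so signed overflow cannot occur.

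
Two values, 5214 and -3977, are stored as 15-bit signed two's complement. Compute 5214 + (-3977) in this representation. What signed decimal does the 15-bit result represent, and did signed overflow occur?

5214 → 001010001011110
-3977 → 111000001110111
  001010001011110
+ 111000001110111
= 000010011010101  (discard carry-out 1)
Result 000010011010101: MSB = 0 → value 1237.
Addends have opposite signs, so signed overflow cannot occur.

1237; no overflow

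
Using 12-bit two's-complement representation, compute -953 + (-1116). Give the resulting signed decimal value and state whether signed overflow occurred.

-953 → 110001000111
-1116 → 101110100100
  110001000111
+ 101110100100
= 011111101011  (discard carry-out 1)
Result 011111101011: MSB = 0 → value 2027.
Both addends are negative but the stored result is non-negative: signed overflow. The true value -953 + (-1116) = -2069 lies outside [-2048, 2047].

2027; overflow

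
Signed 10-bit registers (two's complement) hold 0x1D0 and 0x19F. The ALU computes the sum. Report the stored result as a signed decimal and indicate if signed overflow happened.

0x1D0 = 0111010000 = 464 (signed)
0x19F = 0110011111 = 415 (signed)
  0111010000
+ 0110011111
= 1101101111
Result 1101101111: MSB = 1 → 879 − 1024 = -145.
Both addends are non-negative but the stored result is negative: signed overflow. The true value 464 + 415 = 879 lies outside [-512, 511].

-145; overflow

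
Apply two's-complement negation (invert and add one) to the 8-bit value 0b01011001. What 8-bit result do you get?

Invert: 10100110. Add 1: 10100111.
Check: 01011001 = 89, 10100111 = -89.

10100111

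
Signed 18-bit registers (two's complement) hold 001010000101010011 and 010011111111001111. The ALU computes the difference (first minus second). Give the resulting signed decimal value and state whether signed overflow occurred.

-40572; no overflow

001010000101010011 = 41299 (signed)
010011111111001111 = 81871 (signed)
Subtract via negate-and-add: invert 010011111111001111 + 1 = 101100000000110001 (i.e. -81871).
  001010000101010011
+ 101100000000110001
= 110110000110000100
Result 110110000110000100: MSB = 1 → 221572 − 262144 = -40572.
Addends (after negating the subtrahend) have opposite signs, so signed overflow cannot occur.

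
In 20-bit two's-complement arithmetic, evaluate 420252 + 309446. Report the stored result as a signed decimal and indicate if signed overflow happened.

420252 → 01100110100110011100
309446 → 01001011100011000110
  01100110100110011100
+ 01001011100011000110
= 10110010001001100010
Result 10110010001001100010: MSB = 1 → 729698 − 1048576 = -318878.
Both addends are non-negative but the stored result is negative: signed overflow. The true value 420252 + 309446 = 729698 lies outside [-524288, 524287].

-318878; overflow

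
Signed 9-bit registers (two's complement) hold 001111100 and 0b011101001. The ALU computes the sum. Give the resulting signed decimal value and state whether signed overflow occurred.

-155; overflow

001111100 = 124 (signed)
0b011101001 → 011101001 = 233 (signed)
  001111100
+ 011101001
= 101100101
Result 101100101: MSB = 1 → 357 − 512 = -155.
Both addends are non-negative but the stored result is negative: signed overflow. The true value 124 + 233 = 357 lies outside [-256, 255].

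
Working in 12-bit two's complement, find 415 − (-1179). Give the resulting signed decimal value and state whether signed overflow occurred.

415 → 000110011111
-1179 → 101101100101
Subtract via negate-and-add: invert 101101100101 + 1 = 010010011011 (i.e. 1179).
  000110011111
+ 010010011011
= 011000111010
Result 011000111010: MSB = 0 → value 1594.
Both addends (after negating the subtrahend) are non-negative and so is the stored result: no signed overflow.

1594; no overflow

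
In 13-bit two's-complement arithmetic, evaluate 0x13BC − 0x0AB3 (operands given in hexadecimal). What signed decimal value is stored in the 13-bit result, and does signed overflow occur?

0x13BC = 1001110111100 = -3140 (signed)
0x0AB3 = 0101010110011 = 2739 (signed)
Subtract via negate-and-add: invert 0101010110011 + 1 = 1010101001101 (i.e. -2739).
  1001110111100
+ 1010101001101
= 0100100001001  (discard carry-out 1)
Result 0100100001001: MSB = 0 → value 2313.
Both addends (after negating the subtrahend) are negative but the stored result is non-negative: signed overflow. The true value -3140 − 2739 = -5879 lies outside [-4096, 4095].

2313; overflow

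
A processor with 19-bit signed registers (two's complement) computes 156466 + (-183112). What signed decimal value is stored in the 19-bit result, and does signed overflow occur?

-26646; no overflow

156466 → 0100110001100110010
-183112 → 1010011010010111000
  0100110001100110010
+ 1010011010010111000
= 1111001011111101010
Result 1111001011111101010: MSB = 1 → 497642 − 524288 = -26646.
Addends have opposite signs, so signed overflow cannot occur.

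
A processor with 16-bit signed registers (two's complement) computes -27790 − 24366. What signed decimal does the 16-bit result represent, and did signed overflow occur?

13380; overflow

-27790 → 1001001101110010
24366 → 0101111100101110
Subtract via negate-and-add: invert 0101111100101110 + 1 = 1010000011010010 (i.e. -24366).
  1001001101110010
+ 1010000011010010
= 0011010001000100  (discard carry-out 1)
Result 0011010001000100: MSB = 0 → value 13380.
Both addends (after negating the subtrahend) are negative but the stored result is non-negative: signed overflow. The true value -27790 − 24366 = -52156 lies outside [-32768, 32767].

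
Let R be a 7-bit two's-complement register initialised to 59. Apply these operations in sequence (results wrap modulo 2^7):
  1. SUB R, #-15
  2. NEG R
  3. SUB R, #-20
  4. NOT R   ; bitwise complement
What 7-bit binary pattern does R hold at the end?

Start: R = 59 = 0111011.
R = 59 − (-15) = 74; wraps to -54 = 1001010
R = −(-54) = 54 = 0110110
R = 54 − (-20) = 74; wraps to -54 = 1001010
R = NOT 1001010 = 0110101 = 53

0110101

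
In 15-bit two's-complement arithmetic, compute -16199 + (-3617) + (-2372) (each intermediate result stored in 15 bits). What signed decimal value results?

10580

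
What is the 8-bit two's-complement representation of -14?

|-14| = 14 = 00001110 in 8 bits.
Invert the bits: 11110001. Add 1: 11110010.
Check: 11110010 reads as 242 − 256 = -14.

11110010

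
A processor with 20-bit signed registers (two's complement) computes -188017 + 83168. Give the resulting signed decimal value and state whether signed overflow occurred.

-104849; no overflow

-188017 → 11010010000110001111
83168 → 00010100010011100000
  11010010000110001111
+ 00010100010011100000
= 11100110011001101111
Result 11100110011001101111: MSB = 1 → 943727 − 1048576 = -104849.
Addends have opposite signs, so signed overflow cannot occur.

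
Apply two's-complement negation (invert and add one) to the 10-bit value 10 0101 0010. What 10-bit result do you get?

Invert: 0110101101. Add 1: 0110101110.

0110101110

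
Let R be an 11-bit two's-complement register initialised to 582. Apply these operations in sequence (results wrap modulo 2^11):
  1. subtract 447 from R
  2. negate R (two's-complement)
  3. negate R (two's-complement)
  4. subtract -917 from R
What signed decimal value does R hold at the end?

Start: R = 582 = 01001000110.
R = 582 − 447 = 135 = 00010000111
R = −(135) = -135 = 11101111001
R = −(-135) = 135 = 00010000111
R = 135 − (-917) = 1052; wraps to -996 = 10000011100

-996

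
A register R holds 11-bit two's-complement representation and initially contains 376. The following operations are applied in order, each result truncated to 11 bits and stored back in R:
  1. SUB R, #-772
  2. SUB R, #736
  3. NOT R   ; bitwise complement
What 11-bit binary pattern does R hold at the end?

11001100011

Start: R = 376 = 00101111000.
R = 376 − (-772) = 1148; wraps to -900 = 10001111100
R = -900 − 736 = -1636; wraps to 412 = 00110011100
R = NOT 00110011100 = 11001100011 = -413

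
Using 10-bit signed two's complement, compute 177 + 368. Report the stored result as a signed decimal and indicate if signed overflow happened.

-479; overflow

177 → 0010110001
368 → 0101110000
  0010110001
+ 0101110000
= 1000100001
Result 1000100001: MSB = 1 → 545 − 1024 = -479.
Both addends are non-negative but the stored result is negative: signed overflow. The true value 177 + 368 = 545 lies outside [-512, 511].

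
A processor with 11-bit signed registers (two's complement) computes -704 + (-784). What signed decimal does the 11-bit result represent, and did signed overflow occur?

560; overflow

-704 → 10101000000
-784 → 10011110000
  10101000000
+ 10011110000
= 01000110000  (discard carry-out 1)
Result 01000110000: MSB = 0 → value 560.
Both addends are negative but the stored result is non-negative: signed overflow. The true value -704 + (-784) = -1488 lies outside [-1024, 1023].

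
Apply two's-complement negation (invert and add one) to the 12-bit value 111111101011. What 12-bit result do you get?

000000010101

Invert: 000000010100. Add 1: 000000010101.
Check: 111111101011 = -21, 000000010101 = 21.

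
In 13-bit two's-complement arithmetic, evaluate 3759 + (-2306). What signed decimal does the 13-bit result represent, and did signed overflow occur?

1453; no overflow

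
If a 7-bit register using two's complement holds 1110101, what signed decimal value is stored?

-11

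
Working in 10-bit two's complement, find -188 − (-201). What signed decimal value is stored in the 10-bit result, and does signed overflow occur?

13; no overflow

-188 → 1101000100
-201 → 1100110111
Subtract via negate-and-add: invert 1100110111 + 1 = 0011001001 (i.e. 201).
  1101000100
+ 0011001001
= 0000001101  (discard carry-out 1)
Result 0000001101: MSB = 0 → value 13.
Addends (after negating the subtrahend) have opposite signs, so signed overflow cannot occur.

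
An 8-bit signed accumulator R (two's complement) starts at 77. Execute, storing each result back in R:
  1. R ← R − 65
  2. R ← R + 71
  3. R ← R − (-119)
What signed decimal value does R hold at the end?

-54

Start: R = 77 = 01001101.
R = 77 − 65 = 12 = 00001100
R = 12 + 71 = 83 = 01010011
R = 83 − (-119) = 202; wraps to -54 = 11001010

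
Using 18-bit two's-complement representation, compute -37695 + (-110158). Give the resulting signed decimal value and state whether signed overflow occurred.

-37695 → 110110110011000001
-110158 → 100101000110110010
  110110110011000001
+ 100101000110110010
= 011011111001110011  (discard carry-out 1)
Result 011011111001110011: MSB = 0 → value 114291.
Both addends are negative but the stored result is non-negative: signed overflow. The true value -37695 + (-110158) = -147853 lies outside [-131072, 131071].

114291; overflow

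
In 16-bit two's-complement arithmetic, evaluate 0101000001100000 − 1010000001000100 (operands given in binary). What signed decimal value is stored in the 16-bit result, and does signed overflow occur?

0101000001100000 = 20576 (signed)
1010000001000100 = -24508 (signed)
Subtract via negate-and-add: invert 1010000001000100 + 1 = 0101111110111100 (i.e. 24508).
  0101000001100000
+ 0101111110111100
= 1011000000011100
Result 1011000000011100: MSB = 1 → 45084 − 65536 = -20452.
Both addends (after negating the subtrahend) are non-negative but the stored result is negative: signed overflow. The true value 20576 − (-24508) = 45084 lies outside [-32768, 32767].

-20452; overflow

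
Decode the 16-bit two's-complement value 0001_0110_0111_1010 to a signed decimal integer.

5754

MSB is 0, so the value is non-negative: 0001011001111010 = 5754.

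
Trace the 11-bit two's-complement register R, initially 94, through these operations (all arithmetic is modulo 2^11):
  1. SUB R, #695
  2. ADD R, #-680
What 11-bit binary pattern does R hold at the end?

01011111111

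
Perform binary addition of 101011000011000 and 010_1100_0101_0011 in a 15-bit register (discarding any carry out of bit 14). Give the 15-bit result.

  101011000011000
+ 010110001010011
= 000001001101011  (discard carry-out 1)

000001001101011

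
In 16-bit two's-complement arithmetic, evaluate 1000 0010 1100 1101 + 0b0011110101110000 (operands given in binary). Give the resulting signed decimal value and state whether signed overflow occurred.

-16323; no overflow

1000 0010 1100 1101 → 1000001011001101 = -32051 (signed)
0b0011110101110000 → 0011110101110000 = 15728 (signed)
  1000001011001101
+ 0011110101110000
= 1100000000111101
Result 1100000000111101: MSB = 1 → 49213 − 65536 = -16323.
Addends have opposite signs, so signed overflow cannot occur.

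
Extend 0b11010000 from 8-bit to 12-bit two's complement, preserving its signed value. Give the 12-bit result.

MSB of 11010000 is 1; replicate it into the new high bits.
1111|11010000 → 111111010000 (still -48).

111111010000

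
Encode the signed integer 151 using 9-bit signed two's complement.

010010111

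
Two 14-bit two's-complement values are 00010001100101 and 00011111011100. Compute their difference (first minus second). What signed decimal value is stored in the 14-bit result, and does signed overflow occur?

00010001100101 = 1125 (signed)
00011111011100 = 2012 (signed)
Subtract via negate-and-add: invert 00011111011100 + 1 = 11100000100100 (i.e. -2012).
  00010001100101
+ 11100000100100
= 11110010001001
Result 11110010001001: MSB = 1 → 15497 − 16384 = -887.
Addends (after negating the subtrahend) have opposite signs, so signed overflow cannot occur.

-887; no overflow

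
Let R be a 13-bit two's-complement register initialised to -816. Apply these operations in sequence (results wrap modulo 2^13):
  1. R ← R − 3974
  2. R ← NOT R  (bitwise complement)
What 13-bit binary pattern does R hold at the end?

1001010110101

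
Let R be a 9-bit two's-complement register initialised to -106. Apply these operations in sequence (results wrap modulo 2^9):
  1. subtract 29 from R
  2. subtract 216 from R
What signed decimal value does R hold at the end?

Start: R = -106 = 110010110.
R = -106 − 29 = -135 = 101111001
R = -135 − 216 = -351; wraps to 161 = 010100001

161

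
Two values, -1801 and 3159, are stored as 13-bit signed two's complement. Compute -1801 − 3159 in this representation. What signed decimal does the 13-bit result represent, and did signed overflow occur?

3232; overflow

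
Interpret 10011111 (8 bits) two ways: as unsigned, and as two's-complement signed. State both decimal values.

unsigned = 159, signed = -97

Unsigned: 10011111 = 159.
Signed: MSB=1 → 159 − 256 = -97.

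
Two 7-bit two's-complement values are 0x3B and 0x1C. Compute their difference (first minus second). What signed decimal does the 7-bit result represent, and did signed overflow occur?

0x3B = 0111011 = 59 (signed)
0x1C = 0011100 = 28 (signed)
Subtract via negate-and-add: invert 0011100 + 1 = 1100100 (i.e. -28).
  0111011
+ 1100100
= 0011111  (discard carry-out 1)
Result 0011111: MSB = 0 → value 31.
Addends (after negating the subtrahend) have opposite signs, so signed overflow cannot occur.

31; no overflow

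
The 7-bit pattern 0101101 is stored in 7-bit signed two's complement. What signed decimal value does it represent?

MSB is 0, so the value is non-negative: 0101101 = 45.

45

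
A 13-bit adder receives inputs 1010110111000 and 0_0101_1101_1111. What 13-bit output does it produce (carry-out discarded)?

1101110010111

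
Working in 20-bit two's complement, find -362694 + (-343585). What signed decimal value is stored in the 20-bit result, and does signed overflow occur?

342297; overflow

-362694 → 10100111011100111010
-343585 → 10101100000111011111
  10100111011100111010
+ 10101100000111011111
= 01010011100100011001  (discard carry-out 1)
Result 01010011100100011001: MSB = 0 → value 342297.
Both addends are negative but the stored result is non-negative: signed overflow. The true value -362694 + (-343585) = -706279 lies outside [-524288, 524287].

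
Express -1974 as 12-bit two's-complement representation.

100001001010

|-1974| = 1974 = 011110110110 in 12 bits.
Invert the bits: 100001001001. Add 1: 100001001010.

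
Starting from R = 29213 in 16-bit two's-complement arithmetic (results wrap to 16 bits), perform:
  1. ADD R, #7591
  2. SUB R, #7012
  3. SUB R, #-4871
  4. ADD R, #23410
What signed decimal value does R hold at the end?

Start: R = 29213 = 0111001000011101.
R = 29213 + 7591 = 36804; wraps to -28732 = 1000111111000100
R = -28732 − 7012 = -35744; wraps to 29792 = 0111010001100000
R = 29792 − (-4871) = 34663; wraps to -30873 = 1000011101100111
R = -30873 + 23410 = -7463 = 1110001011011001

-7463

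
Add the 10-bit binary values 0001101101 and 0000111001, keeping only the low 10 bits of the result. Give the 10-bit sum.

0010100110

  0001101101
+ 0000111001
= 0010100110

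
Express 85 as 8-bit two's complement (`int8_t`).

01010101

85 is non-negative, so write it directly in 8 bits: 01010101.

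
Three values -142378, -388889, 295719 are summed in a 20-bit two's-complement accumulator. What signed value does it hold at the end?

-142378 + (-388889) = -531267 → wraps to 517309 (01111110010010111101)
517309 + 295719 = 813028 → wraps to -235548 (11000110011111100100)

-235548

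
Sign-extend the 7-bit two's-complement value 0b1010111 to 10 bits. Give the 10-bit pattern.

MSB of 1010111 is 1; replicate it into the new high bits.
111|1010111 → 1111010111 (still -41).

1111010111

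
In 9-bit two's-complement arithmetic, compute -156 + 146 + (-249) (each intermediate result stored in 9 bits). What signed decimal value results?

253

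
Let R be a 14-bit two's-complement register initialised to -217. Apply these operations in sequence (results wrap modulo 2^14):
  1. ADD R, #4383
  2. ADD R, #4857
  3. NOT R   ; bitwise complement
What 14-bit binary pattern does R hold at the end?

01110011000000

Start: R = -217 = 11111100100111.
R = -217 + 4383 = 4166 = 01000001000110
R = 4166 + 4857 = 9023; wraps to -7361 = 10001100111111
R = NOT 10001100111111 = 01110011000000 = 7360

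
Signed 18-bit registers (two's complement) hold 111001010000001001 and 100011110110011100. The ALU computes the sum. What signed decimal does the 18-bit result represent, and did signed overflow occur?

119205; overflow

111001010000001001 = -27639 (signed)
100011110110011100 = -115300 (signed)
  111001010000001001
+ 100011110110011100
= 011101000110100101  (discard carry-out 1)
Result 011101000110100101: MSB = 0 → value 119205.
Both addends are negative but the stored result is non-negative: signed overflow. The true value -27639 + (-115300) = -142939 lies outside [-131072, 131071].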